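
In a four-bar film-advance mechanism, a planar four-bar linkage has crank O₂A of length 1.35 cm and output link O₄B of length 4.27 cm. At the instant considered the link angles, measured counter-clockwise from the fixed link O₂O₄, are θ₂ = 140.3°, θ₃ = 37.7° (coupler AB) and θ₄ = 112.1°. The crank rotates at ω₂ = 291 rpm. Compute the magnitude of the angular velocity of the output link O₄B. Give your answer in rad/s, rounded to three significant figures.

9.76

ω₂ = 30.47 rad/s (from 291 rpm).
Differentiating the loop-closure r₂e^{iθ₂}+r₃e^{iθ₃}=r₁+r₄e^{iθ₄} gives r₂ω₂e^{iθ₂}+r₃ω₃e^{iθ₃}=r₄ω₄e^{iθ₄}.
Eliminating the other unknown: ω₄ = r₂ω₂ sin(θ₂−θ₃) / [r₄ sin(θ₄−θ₃)].
Numerator sine = +0.97592; denominator sine = +0.96316.
Result = 0.0135·30.47·(+0.97592) / (0.0427·(+0.96316)) = +9.762 rad/s; magnitude 9.762 rad/s.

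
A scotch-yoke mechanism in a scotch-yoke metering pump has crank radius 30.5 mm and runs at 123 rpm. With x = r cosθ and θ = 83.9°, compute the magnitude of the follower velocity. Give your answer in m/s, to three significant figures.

ω = 12.88 rad/s (from 123 rpm).
x = r cosθ ⇒ ẋ = −rω sinθ.
|v| = rω|sinθ| = 0.0305·12.88·|sin 83.9°| = 0.39063 m/s.

0.391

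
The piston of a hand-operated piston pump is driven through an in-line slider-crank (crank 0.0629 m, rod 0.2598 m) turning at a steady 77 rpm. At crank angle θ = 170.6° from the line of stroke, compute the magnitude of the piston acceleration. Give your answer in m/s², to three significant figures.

3.10

ω = 2π·77/60 = 8.063 rad/s
x(θ) = r cosθ + √(L² − r² sin²θ); with ω constant, a = ω²·d²x/dθ².
d²x/dθ² = −r cosθ − r²(cos2θ)/√u − r⁴ sin²2θ/(4u^{3/2}),  u = L² − r² sin²θ = 0.0673905 m².
Substituting r = 0.0629 m, L = 0.2598 m, θ = 170.6°: d²x/dθ² = +0.047605 m.
a = ω²·d²x/dθ² = (8.063)²·(+0.047605) = +3.0952 m/s²;  |a| = 3.0952 m/s².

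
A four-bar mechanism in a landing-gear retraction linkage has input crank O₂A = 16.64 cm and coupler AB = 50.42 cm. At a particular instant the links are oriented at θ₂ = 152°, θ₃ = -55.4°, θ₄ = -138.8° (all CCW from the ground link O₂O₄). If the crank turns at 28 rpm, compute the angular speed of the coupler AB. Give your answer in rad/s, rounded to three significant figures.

ω₂ = 2.932 rad/s (from 28 rpm).
Differentiating the loop-closure r₂e^{iθ₂}+r₃e^{iθ₃}=r₁+r₄e^{iθ₄} gives r₂ω₂e^{iθ₂}+r₃ω₃e^{iθ₃}=r₄ω₄e^{iθ₄}.
Eliminating the other unknown: ω₃ = r₂ω₂ sin(θ₄−θ₂) / [r₃ sin(θ₃−θ₄)].
Numerator sine = +0.93483; denominator sine = +0.99337.
Result = 0.1664·2.932·(+0.93483) / (0.5042·(+0.99337)) = +0.91066 rad/s; magnitude 0.91066 rad/s.

0.911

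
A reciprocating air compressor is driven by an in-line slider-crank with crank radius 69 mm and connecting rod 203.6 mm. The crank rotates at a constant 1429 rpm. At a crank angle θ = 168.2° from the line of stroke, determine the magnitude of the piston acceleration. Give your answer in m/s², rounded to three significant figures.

ω = 2π·1429/60 = 149.6 rad/s
x(θ) = r cosθ + √(L² − r² sin²θ); with ω constant, a = ω²·d²x/dθ².
d²x/dθ² = −r cosθ − r²(cos2θ)/√u − r⁴ sin²2θ/(4u^{3/2}),  u = L² − r² sin²θ = 0.0412539 m².
Substituting r = 0.069 m, L = 0.2036 m, θ = 168.2°: d²x/dθ² = +0.045954 m.
a = ω²·d²x/dθ² = (149.6)²·(+0.045954) = +1029.1 m/s²;  |a| = 1029.1 m/s².

1030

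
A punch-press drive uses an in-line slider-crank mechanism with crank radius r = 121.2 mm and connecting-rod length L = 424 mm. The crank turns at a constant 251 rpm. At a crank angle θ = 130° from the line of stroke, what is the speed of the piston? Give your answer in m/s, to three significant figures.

ω = 2π·251/60 = 26.28 rad/s
For an in-line slider-crank, x = r cosθ + √(L² − r² sin²θ), so v = −rω sinθ·[1 + r cosθ/√(L² − r² sin²θ)].
With r = 0.1212 m, L = 0.424 m, θ = 130°: √(L² − r² sin²θ) = 0.41371 m.
v = −0.1212·26.28·0.76604·[1 + 0.1212·-0.64279/0.41371] = -1.9808 m/s.
|v| = 1.9808 m/s.

1.98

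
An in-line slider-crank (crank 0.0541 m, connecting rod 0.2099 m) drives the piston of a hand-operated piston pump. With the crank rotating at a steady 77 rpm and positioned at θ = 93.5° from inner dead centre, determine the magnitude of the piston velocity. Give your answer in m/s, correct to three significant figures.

0.428

ω = 2π·77/60 = 8.063 rad/s
For an in-line slider-crank, x = r cosθ + √(L² − r² sin²θ), so v = −rω sinθ·[1 + r cosθ/√(L² − r² sin²θ)].
With r = 0.0541 m, L = 0.2099 m, θ = 93.5°: √(L² − r² sin²θ) = 0.20284 m.
v = −0.0541·8.063·0.99813·[1 + 0.0541·-0.06105/0.20284] = -0.42833 m/s.
|v| = 0.42833 m/s.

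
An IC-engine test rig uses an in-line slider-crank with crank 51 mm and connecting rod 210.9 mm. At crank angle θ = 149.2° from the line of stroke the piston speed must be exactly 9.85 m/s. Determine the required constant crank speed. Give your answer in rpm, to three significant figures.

4560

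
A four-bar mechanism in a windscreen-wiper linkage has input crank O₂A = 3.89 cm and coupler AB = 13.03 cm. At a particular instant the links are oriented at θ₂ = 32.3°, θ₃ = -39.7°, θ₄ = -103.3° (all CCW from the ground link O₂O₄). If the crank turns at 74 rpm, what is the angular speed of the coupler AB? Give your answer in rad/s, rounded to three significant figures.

1.81

ω₂ = 7.749 rad/s (from 74 rpm).
Differentiating the loop-closure r₂e^{iθ₂}+r₃e^{iθ₃}=r₁+r₄e^{iθ₄} gives r₂ω₂e^{iθ₂}+r₃ω₃e^{iθ₃}=r₄ω₄e^{iθ₄}.
Eliminating the other unknown: ω₃ = r₂ω₂ sin(θ₄−θ₂) / [r₃ sin(θ₃−θ₄)].
Numerator sine = -0.69966; denominator sine = +0.89571.
Result = 0.0389·7.749·(-0.69966) / (0.1303·(+0.89571)) = -1.8071 rad/s; magnitude 1.8071 rad/s.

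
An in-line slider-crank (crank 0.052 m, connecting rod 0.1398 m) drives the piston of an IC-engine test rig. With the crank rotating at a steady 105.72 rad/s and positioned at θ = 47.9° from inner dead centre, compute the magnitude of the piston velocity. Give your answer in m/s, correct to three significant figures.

5.14

ω = 105.7 rad/s
For an in-line slider-crank, x = r cosθ + √(L² − r² sin²θ), so v = −rω sinθ·[1 + r cosθ/√(L² − r² sin²θ)].
With r = 0.052 m, L = 0.1398 m, θ = 47.9°: √(L² − r² sin²θ) = 0.13437 m.
v = −0.052·105.7·0.74198·[1 + 0.052·0.67043/0.13437] = -5.1372 m/s.
|v| = 5.1372 m/s.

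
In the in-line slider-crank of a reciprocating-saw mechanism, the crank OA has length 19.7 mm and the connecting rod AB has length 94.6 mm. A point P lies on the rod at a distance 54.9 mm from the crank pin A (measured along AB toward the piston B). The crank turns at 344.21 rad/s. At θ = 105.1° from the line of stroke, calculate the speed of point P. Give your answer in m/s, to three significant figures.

6.38

ω = 344.2 rad/s.  Crank-pin speed |V_A| = rω = 6.7809 m/s, perpendicular to OA.
Rod angle: sinφ = −(r/L) sinθ ⇒ φ = -11.599°; ω_rod = −rω cosθ/√(L²−r²sin²θ) = +19.062 rad/s.
V_P = V_A + ω_rod × AP, with AP = 0.0549 m along the rod.
Components: V_Px = −rω sinθ − a·ω_rod·sinφ = -6.3364 m/s;  V_Py = rω cosθ + a·ω_rod·cosφ = -0.74132 m/s.
|V_P| = √(V_Px² + V_Py²) = 6.3796 m/s.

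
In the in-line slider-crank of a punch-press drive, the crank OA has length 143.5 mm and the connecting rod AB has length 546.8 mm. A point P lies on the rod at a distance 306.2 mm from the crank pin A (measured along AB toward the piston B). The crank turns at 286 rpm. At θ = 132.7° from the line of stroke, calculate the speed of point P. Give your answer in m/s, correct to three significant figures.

ω = 29.95 rad/s.  Crank-pin speed |V_A| = rω = 4.2978 m/s, perpendicular to OA.
Rod angle: sinφ = −(r/L) sinθ ⇒ φ = -11.120°; ω_rod = −rω cosθ/√(L²−r²sin²θ) = +5.4323 rad/s.
V_P = V_A + ω_rod × AP, with AP = 0.3062 m along the rod.
Components: V_Px = −rω sinθ − a·ω_rod·sinφ = -2.8377 m/s;  V_Py = rω cosθ + a·ω_rod·cosφ = -1.2825 m/s.
|V_P| = √(V_Px² + V_Py²) = 3.1141 m/s.

3.11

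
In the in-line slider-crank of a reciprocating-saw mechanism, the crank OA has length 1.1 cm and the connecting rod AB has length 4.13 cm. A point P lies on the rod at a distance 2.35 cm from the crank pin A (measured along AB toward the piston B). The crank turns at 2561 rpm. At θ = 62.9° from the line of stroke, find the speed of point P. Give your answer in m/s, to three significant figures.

2.87

ω = 268.2 rad/s.  Crank-pin speed |V_A| = rω = 2.9501 m/s, perpendicular to OA.
Rod angle: sinφ = −(r/L) sinθ ⇒ φ = -13.716°; ω_rod = −rω cosθ/√(L²−r²sin²θ) = -33.495 rad/s.
V_P = V_A + ω_rod × AP, with AP = 0.0235 m along the rod.
Components: V_Px = −rω sinθ − a·ω_rod·sinφ = -2.8128 m/s;  V_Py = rω cosθ + a·ω_rod·cosφ = +0.5792 m/s.
|V_P| = √(V_Px² + V_Py²) = 2.8718 m/s.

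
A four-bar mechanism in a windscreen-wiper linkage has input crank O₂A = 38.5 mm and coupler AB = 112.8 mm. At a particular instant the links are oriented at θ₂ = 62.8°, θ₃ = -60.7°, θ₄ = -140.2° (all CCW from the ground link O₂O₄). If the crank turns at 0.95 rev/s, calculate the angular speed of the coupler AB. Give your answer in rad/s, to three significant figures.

ω₂ = 5.969 rad/s (from 0.95 rev/s).
Differentiating the loop-closure r₂e^{iθ₂}+r₃e^{iθ₃}=r₁+r₄e^{iθ₄} gives r₂ω₂e^{iθ₂}+r₃ω₃e^{iθ₃}=r₄ω₄e^{iθ₄}.
Eliminating the other unknown: ω₃ = r₂ω₂ sin(θ₄−θ₂) / [r₃ sin(θ₃−θ₄)].
Numerator sine = +0.39073; denominator sine = +0.98325.
Result = 0.0385·5.969·(+0.39073) / (0.1128·(+0.98325)) = +0.80959 rad/s; magnitude 0.80959 rad/s.

0.810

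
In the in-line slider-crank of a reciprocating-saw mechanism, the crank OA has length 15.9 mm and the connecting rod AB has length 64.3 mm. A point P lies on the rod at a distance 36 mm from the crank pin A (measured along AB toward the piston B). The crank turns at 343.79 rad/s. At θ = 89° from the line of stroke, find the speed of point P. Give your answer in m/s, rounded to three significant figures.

5.48

ω = 343.8 rad/s.  Crank-pin speed |V_A| = rω = 5.4663 m/s, perpendicular to OA.
Rod angle: sinφ = −(r/L) sinθ ⇒ φ = -14.314°; ω_rod = −rω cosθ/√(L²−r²sin²θ) = -1.5312 rad/s.
V_P = V_A + ω_rod × AP, with AP = 0.036 m along the rod.
Components: V_Px = −rω sinθ − a·ω_rod·sinφ = -5.4791 m/s;  V_Py = rω cosθ + a·ω_rod·cosφ = +0.041988 m/s.
|V_P| = √(V_Px² + V_Py²) = 5.4792 m/s.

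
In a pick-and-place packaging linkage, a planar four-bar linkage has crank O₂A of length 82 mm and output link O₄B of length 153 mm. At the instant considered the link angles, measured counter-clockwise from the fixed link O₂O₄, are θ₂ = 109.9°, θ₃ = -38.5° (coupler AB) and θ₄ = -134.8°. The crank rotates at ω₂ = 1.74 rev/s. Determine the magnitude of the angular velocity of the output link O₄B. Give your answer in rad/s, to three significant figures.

3.09

ω₂ = 10.93 rad/s (from 1.74 rev/s).
Differentiating the loop-closure r₂e^{iθ₂}+r₃e^{iθ₃}=r₁+r₄e^{iθ₄} gives r₂ω₂e^{iθ₂}+r₃ω₃e^{iθ₃}=r₄ω₄e^{iθ₄}.
Eliminating the other unknown: ω₄ = r₂ω₂ sin(θ₂−θ₃) / [r₄ sin(θ₄−θ₃)].
Numerator sine = +0.52399; denominator sine = -0.99396.
Result = 0.082·10.93·(+0.52399) / (0.153·(-0.99396)) = -3.0889 rad/s; magnitude 3.0889 rad/s.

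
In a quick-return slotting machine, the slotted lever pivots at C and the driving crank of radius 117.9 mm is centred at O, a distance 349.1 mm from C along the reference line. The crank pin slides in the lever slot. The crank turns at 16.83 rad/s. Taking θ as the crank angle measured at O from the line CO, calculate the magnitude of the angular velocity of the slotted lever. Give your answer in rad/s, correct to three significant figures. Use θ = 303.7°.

3.41

ω = 16.83 rad/s
Crank pin A relative to C: A = (d + r cosθ, r sinθ); lever angle φ = atan2(r sinθ, d + r cosθ).
Differentiating tanφ: φ̇ = rω(d cosθ + r)/(d² + r² + 2dr cosθ).
d² + r² + 2dr cosθ = |CA|² = 0.181445 m²;  d cosθ + r = +0.3116 m.
|ω_lever| = |0.1179·16.83·+0.3116| / 0.181445 = 3.4076 rad/s.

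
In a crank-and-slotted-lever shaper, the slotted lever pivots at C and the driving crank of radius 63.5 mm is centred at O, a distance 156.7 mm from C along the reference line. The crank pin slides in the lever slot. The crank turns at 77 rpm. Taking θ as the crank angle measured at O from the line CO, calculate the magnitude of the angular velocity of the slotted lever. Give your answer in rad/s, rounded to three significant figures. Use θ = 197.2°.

ω = 8.063 rad/s (from 77 rpm).
Crank pin A relative to C: A = (d + r cosθ, r sinθ); lever angle φ = atan2(r sinθ, d + r cosθ).
Differentiating tanφ: φ̇ = rω(d cosθ + r)/(d² + r² + 2dr cosθ).
d² + r² + 2dr cosθ = |CA|² = 0.00957624 m²;  d cosθ + r = -0.086192 m.
|ω_lever| = |0.0635·8.063·-0.086192| / 0.00957624 = 4.6086 rad/s.

4.61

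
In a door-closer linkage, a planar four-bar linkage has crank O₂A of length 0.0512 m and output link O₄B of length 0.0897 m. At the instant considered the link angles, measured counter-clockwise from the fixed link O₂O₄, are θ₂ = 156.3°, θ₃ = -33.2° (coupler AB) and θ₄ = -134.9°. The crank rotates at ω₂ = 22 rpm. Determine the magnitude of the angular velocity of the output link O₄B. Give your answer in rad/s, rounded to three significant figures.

ω₂ = 2.304 rad/s (from 22 rpm).
Differentiating the loop-closure r₂e^{iθ₂}+r₃e^{iθ₃}=r₁+r₄e^{iθ₄} gives r₂ω₂e^{iθ₂}+r₃ω₃e^{iθ₃}=r₄ω₄e^{iθ₄}.
Eliminating the other unknown: ω₄ = r₂ω₂ sin(θ₂−θ₃) / [r₄ sin(θ₄−θ₃)].
Numerator sine = -0.16505; denominator sine = -0.97922.
Result = 0.0512·2.304·(-0.16505) / (0.0897·(-0.97922)) = +0.22164 rad/s; magnitude 0.22164 rad/s.

0.222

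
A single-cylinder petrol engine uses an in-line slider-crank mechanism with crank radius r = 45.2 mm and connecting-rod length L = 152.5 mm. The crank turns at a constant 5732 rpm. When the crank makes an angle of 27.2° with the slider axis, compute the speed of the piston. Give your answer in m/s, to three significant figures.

15.7

ω = 2π·5732/60 = 600.3 rad/s
For an in-line slider-crank, x = r cosθ + √(L² − r² sin²θ), so v = −rω sinθ·[1 + r cosθ/√(L² − r² sin²θ)].
With r = 0.0452 m, L = 0.1525 m, θ = 27.2°: √(L² − r² sin²θ) = 0.15109 m.
v = −0.0452·600.3·0.45710·[1 + 0.0452·0.88942/0.15109] = -15.701 m/s.
|v| = 15.701 m/s.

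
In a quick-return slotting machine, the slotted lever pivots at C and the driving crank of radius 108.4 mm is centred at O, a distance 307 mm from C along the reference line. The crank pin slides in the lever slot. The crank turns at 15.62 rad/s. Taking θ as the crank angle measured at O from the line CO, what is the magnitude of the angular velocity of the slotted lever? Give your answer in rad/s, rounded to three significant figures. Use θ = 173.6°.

ω = 15.62 rad/s
Crank pin A relative to C: A = (d + r cosθ, r sinθ); lever angle φ = atan2(r sinθ, d + r cosθ).
Differentiating tanφ: φ̇ = rω(d cosθ + r)/(d² + r² + 2dr cosθ).
d² + r² + 2dr cosθ = |CA|² = 0.0398568 m²;  d cosθ + r = -0.19669 m.
|ω_lever| = |0.1084·15.62·-0.19669| / 0.0398568 = 8.3557 rad/s.

8.36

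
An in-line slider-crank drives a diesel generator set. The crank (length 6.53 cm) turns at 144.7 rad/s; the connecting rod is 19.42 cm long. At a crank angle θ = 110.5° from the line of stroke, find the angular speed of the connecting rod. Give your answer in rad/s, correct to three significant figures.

18.0

ω = 144.7 rad/s
The rod makes angle φ with the slider axis where L sinφ = r sinθ; differentiating, L cosφ·φ̇ = r ω cosθ.
L cosφ = √(L² − r² sin²θ) = 0.18432 m.
|ω_rod| = r ω |cosθ| / √(L² − r² sin²θ) = 0.0653·144.7·0.35021/0.18432 = 17.953 rad/s.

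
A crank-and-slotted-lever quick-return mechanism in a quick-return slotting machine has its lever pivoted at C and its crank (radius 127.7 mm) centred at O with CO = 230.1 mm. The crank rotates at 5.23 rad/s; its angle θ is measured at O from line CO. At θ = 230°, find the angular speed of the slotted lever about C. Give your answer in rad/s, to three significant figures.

0.429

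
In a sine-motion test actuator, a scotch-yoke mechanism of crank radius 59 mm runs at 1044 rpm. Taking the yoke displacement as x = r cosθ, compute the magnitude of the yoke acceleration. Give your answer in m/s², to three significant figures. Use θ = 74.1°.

ω = 109.3 rad/s (from 1044 rpm).
x = r cosθ ⇒ ẍ = −rω² cosθ (ω constant).
|a| = rω²|cosθ| = 0.059·(109.3)²·|cos 74.1°| = 193.2 m/s².

193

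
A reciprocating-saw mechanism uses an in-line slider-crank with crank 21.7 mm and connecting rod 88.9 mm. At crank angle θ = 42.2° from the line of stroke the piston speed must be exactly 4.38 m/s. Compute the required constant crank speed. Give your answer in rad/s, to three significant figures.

254

For an in-line slider-crank, |v_piston| = rω|sinθ|·[1 + r cosθ/√(L² − r² sin²θ)].
With r = 0.0217 m, L = 0.0889 m, θ = 42.2°: the bracketed kinematic factor |dx/dθ| = 0.017248 m.
ω = v/|dx/dθ| = 4.38/0.017248 = 253.94 rad/s.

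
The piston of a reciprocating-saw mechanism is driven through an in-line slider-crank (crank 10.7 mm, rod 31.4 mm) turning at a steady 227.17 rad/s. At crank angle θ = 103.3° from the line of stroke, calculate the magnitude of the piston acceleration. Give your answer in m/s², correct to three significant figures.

304

ω = 227.2 rad/s
x(θ) = r cosθ + √(L² − r² sin²θ); with ω constant, a = ω²·d²x/dθ².
d²x/dθ² = −r cosθ − r²(cos2θ)/√u − r⁴ sin²2θ/(4u^{3/2}),  u = L² − r² sin²θ = 0.000877529 m².
Substituting r = 0.0107 m, L = 0.0314 m, θ = 103.3°: d²x/dθ² = +0.0058921 m.
a = ω²·d²x/dθ² = (227.2)²·(+0.0058921) = +304.07 m/s²;  |a| = 304.07 m/s².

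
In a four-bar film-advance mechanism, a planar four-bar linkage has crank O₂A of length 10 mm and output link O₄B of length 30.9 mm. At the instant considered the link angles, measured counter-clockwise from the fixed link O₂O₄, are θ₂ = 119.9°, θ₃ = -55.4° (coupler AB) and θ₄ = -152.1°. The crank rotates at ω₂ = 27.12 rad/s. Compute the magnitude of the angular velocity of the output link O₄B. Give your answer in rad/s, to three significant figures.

ω₂ = 27.12 rad/s
Differentiating the loop-closure r₂e^{iθ₂}+r₃e^{iθ₃}=r₁+r₄e^{iθ₄} gives r₂ω₂e^{iθ₂}+r₃ω₃e^{iθ₃}=r₄ω₄e^{iθ₄}.
Eliminating the other unknown: ω₄ = r₂ω₂ sin(θ₂−θ₃) / [r₄ sin(θ₄−θ₃)].
Numerator sine = +0.08194; denominator sine = -0.99317.
Result = 0.01·27.12·(+0.08194) / (0.0309·(-0.99317)) = -0.72409 rad/s; magnitude 0.72409 rad/s.

0.724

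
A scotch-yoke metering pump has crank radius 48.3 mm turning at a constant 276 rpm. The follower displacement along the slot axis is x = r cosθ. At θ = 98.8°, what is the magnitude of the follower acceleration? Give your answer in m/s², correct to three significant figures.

6.17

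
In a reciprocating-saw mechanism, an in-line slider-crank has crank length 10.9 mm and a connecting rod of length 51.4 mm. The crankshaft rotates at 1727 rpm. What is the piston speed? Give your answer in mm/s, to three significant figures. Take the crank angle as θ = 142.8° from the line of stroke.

ω = 2π·1727/60 = 180.9 rad/s
For an in-line slider-crank, x = r cosθ + √(L² − r² sin²θ), so v = −rω sinθ·[1 + r cosθ/√(L² − r² sin²θ)].
With r = 0.0109 m, L = 0.0514 m, θ = 142.8°: √(L² − r² sin²θ) = 0.050976 m.
v = −0.0109·180.9·0.60460·[1 + 0.0109·-0.79653/0.050976] = -0.98884 m/s.
|v| = 0.98884 m/s = 988.84 mm/s.

989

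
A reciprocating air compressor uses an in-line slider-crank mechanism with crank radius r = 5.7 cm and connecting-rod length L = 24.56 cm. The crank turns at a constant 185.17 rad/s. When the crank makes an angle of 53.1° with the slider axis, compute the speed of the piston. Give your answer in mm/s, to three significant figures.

9640

ω = 185.2 rad/s
For an in-line slider-crank, x = r cosθ + √(L² − r² sin²θ), so v = −rω sinθ·[1 + r cosθ/√(L² − r² sin²θ)].
With r = 0.057 m, L = 0.2456 m, θ = 53.1°: √(L² − r² sin²θ) = 0.24133 m.
v = −0.057·185.2·0.79968·[1 + 0.057·0.60042/0.24133] = -9.6374 m/s.
|v| = 9.6374 m/s = 9637.4 mm/s.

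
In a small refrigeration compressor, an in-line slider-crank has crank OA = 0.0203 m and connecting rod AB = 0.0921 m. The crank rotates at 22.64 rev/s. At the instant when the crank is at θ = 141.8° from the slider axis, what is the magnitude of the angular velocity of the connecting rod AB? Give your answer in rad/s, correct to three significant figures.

24.9

ω = 142.3 rad/s (converted from 22.64 rev/s).
The rod makes angle φ with the slider axis where L sinφ = r sinθ; differentiating, L cosφ·φ̇ = r ω cosθ.
L cosφ = √(L² − r² sin²θ) = 0.09124 m.
|ω_rod| = r ω |cosθ| / √(L² − r² sin²θ) = 0.0203·142.3·0.78586/0.09124 = 24.872 rad/s.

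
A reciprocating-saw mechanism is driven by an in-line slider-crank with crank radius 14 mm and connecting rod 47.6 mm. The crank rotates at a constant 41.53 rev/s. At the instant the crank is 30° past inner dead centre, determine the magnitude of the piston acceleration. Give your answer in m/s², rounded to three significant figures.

ω = 2π·41.5 = 260.9 rad/s
x(θ) = r cosθ + √(L² − r² sin²θ); with ω constant, a = ω²·d²x/dθ².
d²x/dθ² = −r cosθ − r²(cos2θ)/√u − r⁴ sin²2θ/(4u^{3/2}),  u = L² − r² sin²θ = 0.00221676 m².
Substituting r = 0.014 m, L = 0.0476 m, θ = 30°: d²x/dθ² = -0.014275 m.
a = ω²·d²x/dθ² = (260.9)²·(-0.014275) = -971.97 m/s²;  |a| = 971.97 m/s².

972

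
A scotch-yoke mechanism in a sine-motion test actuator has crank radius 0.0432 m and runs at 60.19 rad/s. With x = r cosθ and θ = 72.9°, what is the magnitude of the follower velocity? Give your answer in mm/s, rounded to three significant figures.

ω = 60.19 rad/s
x = r cosθ ⇒ ẋ = −rω sinθ.
|v| = rω|sinθ| = 0.0432·60.19·|sin 72.9°| = 2.4853 m/s = 2485.3 mm/s.

2490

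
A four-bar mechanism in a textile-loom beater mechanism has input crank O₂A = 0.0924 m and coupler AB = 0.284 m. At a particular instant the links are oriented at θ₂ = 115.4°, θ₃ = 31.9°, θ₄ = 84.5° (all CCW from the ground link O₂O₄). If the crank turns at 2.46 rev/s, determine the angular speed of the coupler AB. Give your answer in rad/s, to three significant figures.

ω₂ = 15.46 rad/s (from 2.46 rev/s).
Differentiating the loop-closure r₂e^{iθ₂}+r₃e^{iθ₃}=r₁+r₄e^{iθ₄} gives r₂ω₂e^{iθ₂}+r₃ω₃e^{iθ₃}=r₄ω₄e^{iθ₄}.
Eliminating the other unknown: ω₃ = r₂ω₂ sin(θ₄−θ₂) / [r₃ sin(θ₃−θ₄)].
Numerator sine = -0.51354; denominator sine = -0.79441.
Result = 0.0924·15.46·(-0.51354) / (0.284·(-0.79441)) = +3.2508 rad/s; magnitude 3.2508 rad/s.

3.25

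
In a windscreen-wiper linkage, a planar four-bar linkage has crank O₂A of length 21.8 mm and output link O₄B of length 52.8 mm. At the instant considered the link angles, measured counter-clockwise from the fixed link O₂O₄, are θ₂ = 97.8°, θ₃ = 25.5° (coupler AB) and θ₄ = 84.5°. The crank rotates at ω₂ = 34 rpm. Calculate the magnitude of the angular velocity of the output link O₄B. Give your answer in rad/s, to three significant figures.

ω₂ = 3.56 rad/s (from 34 rpm).
Differentiating the loop-closure r₂e^{iθ₂}+r₃e^{iθ₃}=r₁+r₄e^{iθ₄} gives r₂ω₂e^{iθ₂}+r₃ω₃e^{iθ₃}=r₄ω₄e^{iθ₄}.
Eliminating the other unknown: ω₄ = r₂ω₂ sin(θ₂−θ₃) / [r₄ sin(θ₄−θ₃)].
Numerator sine = +0.95266; denominator sine = +0.85717.
Result = 0.0218·3.56·(+0.95266) / (0.0528·(+0.85717)) = +1.6338 rad/s; magnitude 1.6338 rad/s.

1.63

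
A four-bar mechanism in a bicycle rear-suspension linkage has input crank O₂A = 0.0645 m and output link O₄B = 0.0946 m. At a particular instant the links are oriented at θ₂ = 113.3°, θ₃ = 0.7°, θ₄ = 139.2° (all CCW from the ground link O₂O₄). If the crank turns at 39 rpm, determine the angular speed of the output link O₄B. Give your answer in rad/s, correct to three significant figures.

3.88

ω₂ = 4.084 rad/s (from 39 rpm).
Differentiating the loop-closure r₂e^{iθ₂}+r₃e^{iθ₃}=r₁+r₄e^{iθ₄} gives r₂ω₂e^{iθ₂}+r₃ω₃e^{iθ₃}=r₄ω₄e^{iθ₄}.
Eliminating the other unknown: ω₄ = r₂ω₂ sin(θ₂−θ₃) / [r₄ sin(θ₄−θ₃)].
Numerator sine = +0.92321; denominator sine = +0.66262.
Result = 0.0645·4.084·(+0.92321) / (0.0946·(+0.66262)) = +3.8797 rad/s; magnitude 3.8797 rad/s.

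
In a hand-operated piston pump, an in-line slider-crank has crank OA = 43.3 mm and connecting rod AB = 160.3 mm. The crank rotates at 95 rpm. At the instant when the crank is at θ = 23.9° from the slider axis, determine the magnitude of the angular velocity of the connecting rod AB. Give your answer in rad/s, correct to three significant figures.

2.47

ω = 9.948 rad/s (converted from 95 rpm).
The rod makes angle φ with the slider axis where L sinφ = r sinθ; differentiating, L cosφ·φ̇ = r ω cosθ.
L cosφ = √(L² − r² sin²θ) = 0.15934 m.
|ω_rod| = r ω |cosθ| / √(L² − r² sin²θ) = 0.0433·9.948·0.91425/0.15934 = 2.4717 rad/s.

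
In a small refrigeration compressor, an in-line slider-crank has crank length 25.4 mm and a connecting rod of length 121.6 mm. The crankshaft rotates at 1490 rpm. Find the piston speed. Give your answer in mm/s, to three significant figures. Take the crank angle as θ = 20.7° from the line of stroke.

ω = 2π·1490/60 = 156 rad/s
For an in-line slider-crank, x = r cosθ + √(L² − r² sin²θ), so v = −rω sinθ·[1 + r cosθ/√(L² − r² sin²θ)].
With r = 0.0254 m, L = 0.1216 m, θ = 20.7°: √(L² − r² sin²θ) = 0.12127 m.
v = −0.0254·156·0.35347·[1 + 0.0254·0.93544/0.12127] = -1.6754 m/s.
|v| = 1.6754 m/s = 1675.4 mm/s.

1680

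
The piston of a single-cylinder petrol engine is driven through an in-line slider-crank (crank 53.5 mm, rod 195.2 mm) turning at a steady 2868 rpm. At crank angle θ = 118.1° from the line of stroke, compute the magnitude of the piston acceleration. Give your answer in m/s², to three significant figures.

ω = 2π·2868/60 = 300.3 rad/s
x(θ) = r cosθ + √(L² − r² sin²θ); with ω constant, a = ω²·d²x/dθ².
d²x/dθ² = −r cosθ − r²(cos2θ)/√u − r⁴ sin²2θ/(4u^{3/2}),  u = L² − r² sin²θ = 0.0358758 m².
Substituting r = 0.0535 m, L = 0.1952 m, θ = 118.1°: d²x/dθ² = +0.033397 m.
a = ω²·d²x/dθ² = (300.3)²·(+0.033397) = +3012.5 m/s²;  |a| = 3012.5 m/s².

3010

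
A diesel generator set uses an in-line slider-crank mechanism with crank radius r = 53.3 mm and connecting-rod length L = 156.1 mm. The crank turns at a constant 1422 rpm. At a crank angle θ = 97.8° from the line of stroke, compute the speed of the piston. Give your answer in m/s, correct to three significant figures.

ω = 2π·1422/60 = 148.9 rad/s
For an in-line slider-crank, x = r cosθ + √(L² − r² sin²θ), so v = −rω sinθ·[1 + r cosθ/√(L² − r² sin²θ)].
With r = 0.0533 m, L = 0.1561 m, θ = 97.8°: √(L² − r² sin²θ) = 0.1469 m.
v = −0.0533·148.9·0.99075·[1 + 0.0533·-0.13572/0.1469] = -7.4763 m/s.
|v| = 7.4763 m/s.

7.48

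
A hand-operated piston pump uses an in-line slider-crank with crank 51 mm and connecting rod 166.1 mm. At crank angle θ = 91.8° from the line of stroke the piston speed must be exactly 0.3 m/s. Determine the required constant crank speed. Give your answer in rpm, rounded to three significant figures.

For an in-line slider-crank, |v_piston| = rω|sinθ|·[1 + r cosθ/√(L² − r² sin²θ)].
With r = 0.051 m, L = 0.1661 m, θ = 91.8°: the bracketed kinematic factor |dx/dθ| = 0.050458 m.
ω = v/|dx/dθ| = 0.3/0.050458 = 5.9455 rad/s.
N = 60ω/(2π) = 56.775 rpm.

56.8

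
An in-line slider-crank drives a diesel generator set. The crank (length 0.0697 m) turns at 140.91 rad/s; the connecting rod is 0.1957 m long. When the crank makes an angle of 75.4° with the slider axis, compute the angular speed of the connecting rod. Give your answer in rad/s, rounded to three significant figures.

13.5

ω = 140.9 rad/s
The rod makes angle φ with the slider axis where L sinφ = r sinθ; differentiating, L cosφ·φ̇ = r ω cosθ.
L cosφ = √(L² − r² sin²θ) = 0.18371 m.
|ω_rod| = r ω |cosθ| / √(L² − r² sin²θ) = 0.0697·140.9·0.25207/0.18371 = 13.476 rad/s.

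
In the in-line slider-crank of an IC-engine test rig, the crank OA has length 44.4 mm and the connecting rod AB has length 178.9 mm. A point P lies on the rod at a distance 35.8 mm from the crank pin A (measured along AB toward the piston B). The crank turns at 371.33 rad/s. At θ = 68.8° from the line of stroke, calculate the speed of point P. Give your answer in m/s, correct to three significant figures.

16.4

ω = 371.3 rad/s.  Crank-pin speed |V_A| = rω = 16.487 m/s, perpendicular to OA.
Rod angle: sinφ = −(r/L) sinθ ⇒ φ = -13.379°; ω_rod = −rω cosθ/√(L²−r²sin²θ) = -34.256 rad/s.
V_P = V_A + ω_rod × AP, with AP = 0.0358 m along the rod.
Components: V_Px = −rω sinθ − a·ω_rod·sinφ = -15.655 m/s;  V_Py = rω cosθ + a·ω_rod·cosφ = +4.769 m/s.
|V_P| = √(V_Px² + V_Py²) = 16.365 m/s.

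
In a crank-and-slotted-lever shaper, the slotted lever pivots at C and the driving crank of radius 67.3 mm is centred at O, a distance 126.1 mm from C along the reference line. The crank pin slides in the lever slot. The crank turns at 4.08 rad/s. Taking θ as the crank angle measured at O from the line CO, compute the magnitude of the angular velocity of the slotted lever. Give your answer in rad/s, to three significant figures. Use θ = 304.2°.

ω = 4.08 rad/s
Crank pin A relative to C: A = (d + r cosθ, r sinθ); lever angle φ = atan2(r sinθ, d + r cosθ).
Differentiating tanφ: φ̇ = rω(d cosθ + r)/(d² + r² + 2dr cosθ).
d² + r² + 2dr cosθ = |CA|² = 0.0299708 m²;  d cosθ + r = +0.13818 m.
|ω_lever| = |0.0673·4.08·+0.13818| / 0.0299708 = 1.266 rad/s.

1.27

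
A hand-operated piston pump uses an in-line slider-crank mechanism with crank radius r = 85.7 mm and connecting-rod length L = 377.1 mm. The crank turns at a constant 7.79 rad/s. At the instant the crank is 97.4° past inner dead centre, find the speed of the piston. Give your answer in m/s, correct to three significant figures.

ω = 7.79 rad/s
For an in-line slider-crank, x = r cosθ + √(L² − r² sin²θ), so v = −rω sinθ·[1 + r cosθ/√(L² − r² sin²θ)].
With r = 0.0857 m, L = 0.3771 m, θ = 97.4°: √(L² − r² sin²θ) = 0.3674 m.
v = −0.0857·7.79·0.99167·[1 + 0.0857·-0.12880/0.3674] = -0.64215 m/s.
|v| = 0.64215 m/s.

0.642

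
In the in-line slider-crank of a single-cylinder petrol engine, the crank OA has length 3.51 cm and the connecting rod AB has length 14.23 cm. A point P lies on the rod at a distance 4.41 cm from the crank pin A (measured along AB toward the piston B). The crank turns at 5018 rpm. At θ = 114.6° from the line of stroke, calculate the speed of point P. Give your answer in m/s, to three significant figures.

17.1

ω = 525.5 rad/s.  Crank-pin speed |V_A| = rω = 18.444 m/s, perpendicular to OA.
Rod angle: sinφ = −(r/L) sinθ ⇒ φ = -12.960°; ω_rod = −rω cosθ/√(L²−r²sin²θ) = +55.367 rad/s.
V_P = V_A + ω_rod × AP, with AP = 0.0441 m along the rod.
Components: V_Px = −rω sinθ − a·ω_rod·sinφ = -16.223 m/s;  V_Py = rω cosθ + a·ω_rod·cosφ = -5.2986 m/s.
|V_P| = √(V_Px² + V_Py²) = 17.066 m/s.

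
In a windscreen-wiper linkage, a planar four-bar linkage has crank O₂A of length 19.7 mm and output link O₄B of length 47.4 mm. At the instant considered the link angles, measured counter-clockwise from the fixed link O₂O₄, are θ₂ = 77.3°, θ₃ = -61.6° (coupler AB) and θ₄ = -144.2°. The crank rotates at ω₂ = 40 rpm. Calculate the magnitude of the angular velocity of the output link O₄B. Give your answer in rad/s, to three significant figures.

ω₂ = 4.189 rad/s (from 40 rpm).
Differentiating the loop-closure r₂e^{iθ₂}+r₃e^{iθ₃}=r₁+r₄e^{iθ₄} gives r₂ω₂e^{iθ₂}+r₃ω₃e^{iθ₃}=r₄ω₄e^{iθ₄}.
Eliminating the other unknown: ω₄ = r₂ω₂ sin(θ₂−θ₃) / [r₄ sin(θ₄−θ₃)].
Numerator sine = +0.65738; denominator sine = -0.99167.
Result = 0.0197·4.189·(+0.65738) / (0.0474·(-0.99167)) = -1.154 rad/s; magnitude 1.154 rad/s.

1.15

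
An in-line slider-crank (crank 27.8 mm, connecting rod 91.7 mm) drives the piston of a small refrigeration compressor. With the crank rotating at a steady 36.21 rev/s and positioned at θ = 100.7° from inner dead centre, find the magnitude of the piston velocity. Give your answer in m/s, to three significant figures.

ω = 2π·36.2 = 227.5 rad/s
For an in-line slider-crank, x = r cosθ + √(L² − r² sin²θ), so v = −rω sinθ·[1 + r cosθ/√(L² − r² sin²θ)].
With r = 0.0278 m, L = 0.0917 m, θ = 100.7°: √(L² − r² sin²θ) = 0.087537 m.
v = −0.0278·227.5·0.98261·[1 + 0.0278·-0.18567/0.087537] = -5.8485 m/s.
|v| = 5.8485 m/s.

5.85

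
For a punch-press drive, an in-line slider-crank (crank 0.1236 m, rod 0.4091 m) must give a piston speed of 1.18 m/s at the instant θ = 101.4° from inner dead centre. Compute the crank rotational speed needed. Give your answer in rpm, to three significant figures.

99.2

For an in-line slider-crank, |v_piston| = rω|sinθ|·[1 + r cosθ/√(L² − r² sin²θ)].
With r = 0.1236 m, L = 0.4091 m, θ = 101.4°: the bracketed kinematic factor |dx/dθ| = 0.11359 m.
ω = v/|dx/dθ| = 1.18/0.11359 = 10.389 rad/s.
N = 60ω/(2π) = 99.204 rpm.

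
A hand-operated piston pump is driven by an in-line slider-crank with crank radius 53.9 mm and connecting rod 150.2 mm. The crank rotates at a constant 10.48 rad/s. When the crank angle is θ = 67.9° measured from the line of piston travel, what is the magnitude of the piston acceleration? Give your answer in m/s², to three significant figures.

0.652

ω = 10.48 rad/s
x(θ) = r cosθ + √(L² − r² sin²θ); with ω constant, a = ω²·d²x/dθ².
d²x/dθ² = −r cosθ − r²(cos2θ)/√u − r⁴ sin²2θ/(4u^{3/2}),  u = L² − r² sin²θ = 0.020066 m².
Substituting r = 0.0539 m, L = 0.1502 m, θ = 67.9°: d²x/dθ² = -0.0059361 m.
a = ω²·d²x/dθ² = (10.48)²·(-0.0059361) = -0.65196 m/s²;  |a| = 0.65196 m/s².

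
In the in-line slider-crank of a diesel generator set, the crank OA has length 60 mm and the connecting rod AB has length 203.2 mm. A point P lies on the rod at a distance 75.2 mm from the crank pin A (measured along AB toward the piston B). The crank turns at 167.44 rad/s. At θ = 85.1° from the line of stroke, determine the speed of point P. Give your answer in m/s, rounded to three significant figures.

10.1

ω = 167.4 rad/s.  Crank-pin speed |V_A| = rω = 10.046 m/s, perpendicular to OA.
Rod angle: sinφ = −(r/L) sinθ ⇒ φ = -17.109°; ω_rod = −rω cosθ/√(L²−r²sin²θ) = -4.4186 rad/s.
V_P = V_A + ω_rod × AP, with AP = 0.0752 m along the rod.
Components: V_Px = −rω sinθ − a·ω_rod·sinφ = -10.107 m/s;  V_Py = rω cosθ + a·ω_rod·cosφ = +0.54056 m/s.
|V_P| = √(V_Px² + V_Py²) = 10.122 m/s.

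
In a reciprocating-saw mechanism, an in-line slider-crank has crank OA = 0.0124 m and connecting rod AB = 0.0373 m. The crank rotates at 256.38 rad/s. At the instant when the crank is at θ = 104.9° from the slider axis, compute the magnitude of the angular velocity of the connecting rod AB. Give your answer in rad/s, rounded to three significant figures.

ω = 256.4 rad/s
The rod makes angle φ with the slider axis where L sinφ = r sinθ; differentiating, L cosφ·φ̇ = r ω cosθ.
L cosφ = √(L² − r² sin²θ) = 0.035323 m.
|ω_rod| = r ω |cosθ| / √(L² − r² sin²θ) = 0.0124·256.4·0.25713/0.035323 = 23.142 rad/s.

23.1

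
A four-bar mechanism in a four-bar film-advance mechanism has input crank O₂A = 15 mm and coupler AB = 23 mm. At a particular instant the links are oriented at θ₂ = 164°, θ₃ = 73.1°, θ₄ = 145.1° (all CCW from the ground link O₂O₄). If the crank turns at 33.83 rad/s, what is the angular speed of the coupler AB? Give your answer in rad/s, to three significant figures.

7.51

ω₂ = 33.83 rad/s
Differentiating the loop-closure r₂e^{iθ₂}+r₃e^{iθ₃}=r₁+r₄e^{iθ₄} gives r₂ω₂e^{iθ₂}+r₃ω₃e^{iθ₃}=r₄ω₄e^{iθ₄}.
Eliminating the other unknown: ω₃ = r₂ω₂ sin(θ₄−θ₂) / [r₃ sin(θ₃−θ₄)].
Numerator sine = -0.32392; denominator sine = -0.95106.
Result = 0.015·33.83·(-0.32392) / (0.023·(-0.95106)) = +7.5144 rad/s; magnitude 7.5144 rad/s.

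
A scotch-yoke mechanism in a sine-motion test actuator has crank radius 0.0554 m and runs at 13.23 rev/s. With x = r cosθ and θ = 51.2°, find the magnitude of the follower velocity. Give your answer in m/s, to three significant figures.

3.59

ω = 83.13 rad/s (from 13.23 rev/s).
x = r cosθ ⇒ ẋ = −rω sinθ.
|v| = rω|sinθ| = 0.0554·83.13·|sin 51.2°| = 3.589 m/s.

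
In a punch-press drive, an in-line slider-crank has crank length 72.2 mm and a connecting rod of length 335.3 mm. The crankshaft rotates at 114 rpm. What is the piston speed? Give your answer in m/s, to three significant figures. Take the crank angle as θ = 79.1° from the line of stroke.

ω = 2π·114/60 = 11.94 rad/s
For an in-line slider-crank, x = r cosθ + √(L² − r² sin²θ), so v = −rω sinθ·[1 + r cosθ/√(L² − r² sin²θ)].
With r = 0.0722 m, L = 0.3353 m, θ = 79.1°: √(L² − r² sin²θ) = 0.32772 m.
v = −0.0722·11.94·0.98196·[1 + 0.0722·0.18910/0.32772] = -0.88164 m/s.
|v| = 0.88164 m/s.

0.882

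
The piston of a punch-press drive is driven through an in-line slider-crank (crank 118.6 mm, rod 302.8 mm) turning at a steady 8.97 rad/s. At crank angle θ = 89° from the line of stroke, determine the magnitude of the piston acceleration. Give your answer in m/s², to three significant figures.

3.89

ω = 8.97 rad/s
x(θ) = r cosθ + √(L² − r² sin²θ); with ω constant, a = ω²·d²x/dθ².
d²x/dθ² = −r cosθ − r²(cos2θ)/√u − r⁴ sin²2θ/(4u^{3/2}),  u = L² − r² sin²θ = 0.0776262 m².
Substituting r = 0.1186 m, L = 0.3028 m, θ = 89°: d²x/dθ² = +0.048382 m.
a = ω²·d²x/dθ² = (8.97)²·(+0.048382) = +3.8929 m/s²;  |a| = 3.8929 m/s².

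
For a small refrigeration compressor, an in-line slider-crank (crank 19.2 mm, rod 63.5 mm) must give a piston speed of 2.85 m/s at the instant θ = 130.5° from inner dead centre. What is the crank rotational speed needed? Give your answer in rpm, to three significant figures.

2340

For an in-line slider-crank, |v_piston| = rω|sinθ|·[1 + r cosθ/√(L² − r² sin²θ)].
With r = 0.0192 m, L = 0.0635 m, θ = 130.5°: the bracketed kinematic factor |dx/dθ| = 0.011654 m.
ω = v/|dx/dθ| = 2.85/0.011654 = 244.55 rad/s.
N = 60ω/(2π) = 2335.3 rpm.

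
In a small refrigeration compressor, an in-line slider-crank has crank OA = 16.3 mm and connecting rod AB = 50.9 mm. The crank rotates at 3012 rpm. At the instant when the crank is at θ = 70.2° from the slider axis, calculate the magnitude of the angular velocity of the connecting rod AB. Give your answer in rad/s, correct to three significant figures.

ω = 315.4 rad/s (converted from 3012 rpm).
The rod makes angle φ with the slider axis where L sinφ = r sinθ; differentiating, L cosφ·φ̇ = r ω cosθ.
L cosφ = √(L² − r² sin²θ) = 0.048535 m.
|ω_rod| = r ω |cosθ| / √(L² − r² sin²θ) = 0.0163·315.4·0.33874/0.048535 = 35.883 rad/s.

35.9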